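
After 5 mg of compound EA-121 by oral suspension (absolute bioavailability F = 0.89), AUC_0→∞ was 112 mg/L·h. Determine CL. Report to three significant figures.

CL = F × Dose / AUC_0→∞
   = 0.89 × 5 / 112 = 0.0397321 L/h

CL = 0.0397 L/h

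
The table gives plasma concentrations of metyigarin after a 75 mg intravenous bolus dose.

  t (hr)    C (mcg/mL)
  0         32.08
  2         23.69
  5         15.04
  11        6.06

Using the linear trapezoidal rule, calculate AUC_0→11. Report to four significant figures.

AUC = 177.2 mcg/mL·hr

Trapezoidal AUC_0→11:
  [0→2]: (32.08+23.69)/2 × 2 = 55.77
  [2→5]: (23.69+15.04)/2 × 3 = 58.095
  [5→11]: (15.04+6.06)/2 × 6 = 63.3
  Sum = 177.165 mcg/mL·hr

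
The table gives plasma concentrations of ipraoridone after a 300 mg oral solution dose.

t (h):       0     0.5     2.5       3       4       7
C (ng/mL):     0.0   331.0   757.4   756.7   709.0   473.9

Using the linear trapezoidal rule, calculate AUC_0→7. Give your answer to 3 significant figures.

AUC = 4060 ng/mL·h

Trapezoidal AUC_0→7:
  [0→0.5]: (0.0+331.0)/2 × 0.5 = 82.75
  [0.5→2.5]: (331.0+757.4)/2 × 2 = 1088.4
  [2.5→3]: (757.4+756.7)/2 × 0.5 = 378.525
  [3→4]: (756.7+709.0)/2 × 1 = 732.85
  [4→7]: (709.0+473.9)/2 × 3 = 1774.35
  Sum = 4056.875 ng/mL·h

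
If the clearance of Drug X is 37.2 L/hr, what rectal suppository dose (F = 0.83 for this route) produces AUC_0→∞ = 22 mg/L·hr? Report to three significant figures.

Dose = 986 mg

Dose = CL × AUC_0→∞ / F
     = 37.2 × 22 / 0.83 = 986.024 mg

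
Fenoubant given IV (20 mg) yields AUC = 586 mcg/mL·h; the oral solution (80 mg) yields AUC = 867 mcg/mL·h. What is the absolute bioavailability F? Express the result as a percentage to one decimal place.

F = (AUC_ev / D_ev) / (AUC_iv / D_iv)
  = (867/80) / (586/20)
  = 10.8375 / 29.3 = 0.3699
  = 36.99%

F = 37.0%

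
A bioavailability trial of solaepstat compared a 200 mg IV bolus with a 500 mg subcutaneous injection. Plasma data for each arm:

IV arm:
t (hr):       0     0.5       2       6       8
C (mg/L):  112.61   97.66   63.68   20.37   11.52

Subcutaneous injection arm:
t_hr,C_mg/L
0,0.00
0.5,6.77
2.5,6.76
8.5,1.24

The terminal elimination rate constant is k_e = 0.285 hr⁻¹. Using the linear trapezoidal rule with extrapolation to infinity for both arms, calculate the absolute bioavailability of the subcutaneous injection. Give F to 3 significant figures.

Trapezoidal AUC_0→8 (IV):
  [0→0.5]: (112.61+97.66)/2 × 0.5 = 52.5675
  [0.5→2]: (97.66+63.68)/2 × 1.5 = 121.005
  [2→6]: (63.68+20.37)/2 × 4 = 168.1
  [6→8]: (20.37+11.52)/2 × 2 = 31.89
  Sum = 373.5625 mg/L·hr
IV tail: 11.52/0.285 = 40.421; AUC_iv,0→∞ = 373.5625 + 40.421 = 413.9835 mg/L·hr
Trapezoidal AUC_0→8.5 (subcutaneous injection):
  [0→0.5]: (0.00+6.77)/2 × 0.5 = 1.6925
  [0.5→2.5]: (6.77+6.76)/2 × 2 = 13.53
  [2.5→8.5]: (6.76+1.24)/2 × 6 = 24.0
  Sum = 39.2225 mg/L·hr
subcutaneous injection tail: 1.24/0.285 = 4.351; AUC_ev,0→∞ = 39.2225 + 4.351 = 43.5735 mg/L·hr
F = (AUC_ev/D_ev)/(AUC_iv/D_iv) = (43.5735/500)/(413.9835/200) = 0.087147/2.0699175 = 0.0421

F = 0.0421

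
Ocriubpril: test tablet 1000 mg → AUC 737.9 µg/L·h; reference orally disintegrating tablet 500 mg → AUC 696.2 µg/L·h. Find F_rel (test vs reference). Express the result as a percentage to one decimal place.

F_rel = (AUC_test/D_test) / (AUC_ref/D_ref)
      = (737.9/1000) / (696.2/500)
      = 0.7379 / 1.3924 = 0.5299 = 52.99%

F_rel = 53.0%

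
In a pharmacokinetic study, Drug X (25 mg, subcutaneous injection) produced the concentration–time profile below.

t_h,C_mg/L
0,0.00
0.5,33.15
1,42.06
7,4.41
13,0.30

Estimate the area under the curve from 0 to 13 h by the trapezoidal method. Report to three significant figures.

AUC = 181 mg/L·h

Trapezoidal AUC_0→13:
  [0→0.5]: (0.00+33.15)/2 × 0.5 = 8.2875
  [0.5→1]: (33.15+42.06)/2 × 0.5 = 18.8025
  [1→7]: (42.06+4.41)/2 × 6 = 139.41
  [7→13]: (4.41+0.30)/2 × 6 = 14.13
  Sum = 180.63 mg/L·h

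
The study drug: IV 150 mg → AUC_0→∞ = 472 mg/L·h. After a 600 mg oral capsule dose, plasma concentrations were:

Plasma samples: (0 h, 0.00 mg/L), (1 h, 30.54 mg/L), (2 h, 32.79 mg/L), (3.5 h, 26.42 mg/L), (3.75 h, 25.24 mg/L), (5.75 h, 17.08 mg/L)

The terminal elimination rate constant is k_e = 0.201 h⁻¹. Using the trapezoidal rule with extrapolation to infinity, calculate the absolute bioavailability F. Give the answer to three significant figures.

F = 0.119

Trapezoidal AUC_0→5.75 (oral capsule):
  [0→1]: (0.00+30.54)/2 × 1 = 15.27
  [1→2]: (30.54+32.79)/2 × 1 = 31.665
  [2→3.5]: (32.79+26.42)/2 × 1.5 = 44.4075
  [3.5→3.75]: (26.42+25.24)/2 × 0.25 = 6.4575
  [3.75→5.75]: (25.24+17.08)/2 × 2 = 42.32
  Sum = 140.12 mg/L·h
Tail: C_last/k_e = 17.08/0.201 = 84.975
AUC_0→∞ (oral capsule) = 140.12 + 84.975 = 225.095 mg/L·h
F = (AUC_ev/D_ev)/(AUC_iv/D_iv) = (225.095/600)/(472/150) = 0.375158/3.14667 = 0.1192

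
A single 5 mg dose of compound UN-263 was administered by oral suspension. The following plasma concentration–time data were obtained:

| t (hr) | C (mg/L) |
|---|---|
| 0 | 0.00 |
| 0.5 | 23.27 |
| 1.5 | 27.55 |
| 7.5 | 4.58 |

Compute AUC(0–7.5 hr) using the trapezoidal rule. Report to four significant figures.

AUC = 127.6 mg/L·hr

Trapezoidal AUC_0→7.5:
  [0→0.5]: (0.00+23.27)/2 × 0.5 = 5.8175
  [0.5→1.5]: (23.27+27.55)/2 × 1 = 25.41
  [1.5→7.5]: (27.55+4.58)/2 × 6 = 96.39
  Sum = 127.6175 mg/L·hr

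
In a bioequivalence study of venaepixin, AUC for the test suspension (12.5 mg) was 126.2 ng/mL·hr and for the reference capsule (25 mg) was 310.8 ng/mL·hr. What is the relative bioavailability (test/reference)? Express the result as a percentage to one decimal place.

F_rel = (AUC_test/D_test) / (AUC_ref/D_ref)
      = (126.2/12.5) / (310.8/25)
      = 10.096 / 12.432 = 0.8121 = 81.21%

F_rel = 81.2%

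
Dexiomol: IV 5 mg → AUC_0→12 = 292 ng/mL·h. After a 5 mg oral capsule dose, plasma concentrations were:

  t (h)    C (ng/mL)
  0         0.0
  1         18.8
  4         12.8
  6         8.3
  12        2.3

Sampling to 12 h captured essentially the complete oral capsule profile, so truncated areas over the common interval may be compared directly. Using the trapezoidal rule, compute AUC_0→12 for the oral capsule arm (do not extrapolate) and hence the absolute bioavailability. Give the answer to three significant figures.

Trapezoidal AUC_0→12 (oral capsule):
  [0→1]: (0.0+18.8)/2 × 1 = 9.4
  [1→4]: (18.8+12.8)/2 × 3 = 47.4
  [4→6]: (12.8+8.3)/2 × 2 = 21.1
  [6→12]: (8.3+2.3)/2 × 6 = 31.8
  Sum = 109.7 ng/mL·h
F = (AUC_ev/D_ev)/(AUC_iv/D_iv) = (109.7/5)/(292/5) = 21.94/58.4 = 0.3757

F = 0.376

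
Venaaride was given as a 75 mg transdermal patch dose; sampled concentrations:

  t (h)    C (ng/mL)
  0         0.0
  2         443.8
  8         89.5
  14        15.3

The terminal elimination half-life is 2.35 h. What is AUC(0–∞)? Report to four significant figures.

Trapezoidal AUC_0→14:
  [0→2]: (0.0+443.8)/2 × 2 = 443.8
  [2→8]: (443.8+89.5)/2 × 6 = 1599.9
  [8→14]: (89.5+15.3)/2 × 6 = 314.4
  Sum = 2358.1 ng/mL·h
k_e = ln2 / t½ = 0.693147 / 2.35 = 0.2950 h^-1
Extrapolated tail: C_last / k_e = 15.3 / 0.295 = 51.864
AUC_0→∞ = 2358.1 + 51.864 = 2409.964 ng/mL·h

AUC = 2410 ng/mL·h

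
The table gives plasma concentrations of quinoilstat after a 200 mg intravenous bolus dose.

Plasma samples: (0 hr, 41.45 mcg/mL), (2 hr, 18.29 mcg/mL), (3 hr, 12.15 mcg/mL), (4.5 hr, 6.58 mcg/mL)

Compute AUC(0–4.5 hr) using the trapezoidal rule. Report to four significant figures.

Trapezoidal AUC_0→4.5:
  [0→2]: (41.45+18.29)/2 × 2 = 59.74
  [2→3]: (18.29+12.15)/2 × 1 = 15.22
  [3→4.5]: (12.15+6.58)/2 × 1.5 = 14.0475
  Sum = 89.0075 mcg/mL·hr

AUC = 89.01 mcg/mL·hr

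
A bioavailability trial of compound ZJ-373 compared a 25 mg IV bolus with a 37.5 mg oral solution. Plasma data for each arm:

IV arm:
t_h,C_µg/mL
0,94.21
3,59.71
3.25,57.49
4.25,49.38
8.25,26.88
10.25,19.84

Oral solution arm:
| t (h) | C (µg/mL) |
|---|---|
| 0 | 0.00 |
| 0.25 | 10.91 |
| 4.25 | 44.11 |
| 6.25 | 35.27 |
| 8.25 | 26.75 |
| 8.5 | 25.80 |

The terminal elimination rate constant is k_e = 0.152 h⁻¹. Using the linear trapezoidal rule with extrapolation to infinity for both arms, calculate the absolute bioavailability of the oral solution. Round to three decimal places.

F = 0.455

Trapezoidal AUC_0→10.25 (IV):
  [0→3]: (94.21+59.71)/2 × 3 = 230.88
  [3→3.25]: (59.71+57.49)/2 × 0.25 = 14.65
  [3.25→4.25]: (57.49+49.38)/2 × 1 = 53.435
  [4.25→8.25]: (49.38+26.88)/2 × 4 = 152.52
  [8.25→10.25]: (26.88+19.84)/2 × 2 = 46.72
  Sum = 498.205 µg/mL·h
IV tail: 19.84/0.152 = 130.526; AUC_iv,0→∞ = 498.205 + 130.526 = 628.731 µg/mL·h
Trapezoidal AUC_0→8.5 (oral solution):
  [0→0.25]: (0.00+10.91)/2 × 0.25 = 1.36375
  [0.25→4.25]: (10.91+44.11)/2 × 4 = 110.04
  [4.25→6.25]: (44.11+35.27)/2 × 2 = 79.38
  [6.25→8.25]: (35.27+26.75)/2 × 2 = 62.02
  [8.25→8.5]: (26.75+25.80)/2 × 0.25 = 6.56875
  Sum = 259.3725 µg/mL·h
oral solution tail: 25.80/0.152 = 169.737; AUC_ev,0→∞ = 259.3725 + 169.737 = 429.1095 µg/mL·h
F = (AUC_ev/D_ev)/(AUC_iv/D_iv) = (429.1095/37.5)/(628.731/25) = 11.44292/25.14924 = 0.4550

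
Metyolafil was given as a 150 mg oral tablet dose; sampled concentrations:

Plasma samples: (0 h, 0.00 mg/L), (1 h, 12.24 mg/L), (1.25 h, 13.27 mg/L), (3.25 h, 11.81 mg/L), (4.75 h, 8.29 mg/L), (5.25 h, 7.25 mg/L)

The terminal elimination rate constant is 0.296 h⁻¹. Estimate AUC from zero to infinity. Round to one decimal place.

Trapezoidal AUC_0→5.25:
  [0→1]: (0.00+12.24)/2 × 1 = 6.12
  [1→1.25]: (12.24+13.27)/2 × 0.25 = 3.18875
  [1.25→3.25]: (13.27+11.81)/2 × 2 = 25.08
  [3.25→4.75]: (11.81+8.29)/2 × 1.5 = 15.075
  [4.75→5.25]: (8.29+7.25)/2 × 0.5 = 3.885
  Sum = 53.34875 mg/L·h
Extrapolated tail: C_last / k_e = 7.25 / 0.296 = 24.493
AUC_0→∞ = 53.34875 + 24.493 = 77.84175 mg/L·h

AUC = 77.8 mg/L·h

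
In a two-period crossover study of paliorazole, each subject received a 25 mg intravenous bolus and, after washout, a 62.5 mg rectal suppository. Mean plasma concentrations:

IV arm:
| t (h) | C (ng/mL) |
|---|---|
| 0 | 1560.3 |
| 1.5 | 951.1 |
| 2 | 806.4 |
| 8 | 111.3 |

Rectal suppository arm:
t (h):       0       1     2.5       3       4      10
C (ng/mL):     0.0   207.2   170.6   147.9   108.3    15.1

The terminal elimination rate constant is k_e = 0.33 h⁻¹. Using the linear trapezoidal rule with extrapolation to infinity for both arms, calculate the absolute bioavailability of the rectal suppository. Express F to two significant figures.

Trapezoidal AUC_0→8 (IV):
  [0→1.5]: (1560.3+951.1)/2 × 1.5 = 1883.55
  [1.5→2]: (951.1+806.4)/2 × 0.5 = 439.375
  [2→8]: (806.4+111.3)/2 × 6 = 2753.1
  Sum = 5076.025 ng/mL·h
IV tail: 111.3/0.33 = 337.273; AUC_iv,0→∞ = 5076.025 + 337.273 = 5413.298 ng/mL·h
Trapezoidal AUC_0→10 (rectal suppository):
  [0→1]: (0.0+207.2)/2 × 1 = 103.6
  [1→2.5]: (207.2+170.6)/2 × 1.5 = 283.35
  [2.5→3]: (170.6+147.9)/2 × 0.5 = 79.625
  [3→4]: (147.9+108.3)/2 × 1 = 128.1
  [4→10]: (108.3+15.1)/2 × 6 = 370.2
  Sum = 964.875 ng/mL·h
rectal suppository tail: 15.1/0.33 = 45.758; AUC_ev,0→∞ = 964.875 + 45.758 = 1010.633 ng/mL·h
F = (AUC_ev/D_ev)/(AUC_iv/D_iv) = (1010.633/62.5)/(5413.298/25) = 16.170128/216.53192 = 0.0747

F = 0.075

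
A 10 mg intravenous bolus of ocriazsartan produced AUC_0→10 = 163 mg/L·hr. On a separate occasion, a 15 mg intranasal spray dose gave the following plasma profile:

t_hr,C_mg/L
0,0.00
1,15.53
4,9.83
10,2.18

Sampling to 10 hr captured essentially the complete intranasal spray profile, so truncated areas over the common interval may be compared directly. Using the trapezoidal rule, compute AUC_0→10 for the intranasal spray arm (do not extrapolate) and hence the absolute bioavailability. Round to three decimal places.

Trapezoidal AUC_0→10 (intranasal spray):
  [0→1]: (0.00+15.53)/2 × 1 = 7.765
  [1→4]: (15.53+9.83)/2 × 3 = 38.04
  [4→10]: (9.83+2.18)/2 × 6 = 36.03
  Sum = 81.835 mg/L·hr
F = (AUC_ev/D_ev)/(AUC_iv/D_iv) = (81.835/15)/(163/10) = 5.45567/16.3 = 0.3347

F = 0.335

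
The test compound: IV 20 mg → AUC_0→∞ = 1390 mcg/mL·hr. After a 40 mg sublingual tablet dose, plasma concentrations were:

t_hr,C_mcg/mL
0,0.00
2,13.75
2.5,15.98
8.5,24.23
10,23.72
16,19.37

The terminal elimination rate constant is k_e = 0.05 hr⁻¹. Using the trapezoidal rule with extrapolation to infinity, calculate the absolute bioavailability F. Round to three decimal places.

F = 0.250

Trapezoidal AUC_0→16 (sublingual tablet):
  [0→2]: (0.00+13.75)/2 × 2 = 13.75
  [2→2.5]: (13.75+15.98)/2 × 0.5 = 7.4325
  [2.5→8.5]: (15.98+24.23)/2 × 6 = 120.63
  [8.5→10]: (24.23+23.72)/2 × 1.5 = 35.9625
  [10→16]: (23.72+19.37)/2 × 6 = 129.27
  Sum = 307.045 mcg/mL·hr
Tail: C_last/k_e = 19.37/0.05 = 387.400
AUC_0→∞ (sublingual tablet) = 307.045 + 387.400 = 694.445 mcg/mL·hr
F = (AUC_ev/D_ev)/(AUC_iv/D_iv) = (694.445/40)/(1390/20) = 17.361125/69.5 = 0.2498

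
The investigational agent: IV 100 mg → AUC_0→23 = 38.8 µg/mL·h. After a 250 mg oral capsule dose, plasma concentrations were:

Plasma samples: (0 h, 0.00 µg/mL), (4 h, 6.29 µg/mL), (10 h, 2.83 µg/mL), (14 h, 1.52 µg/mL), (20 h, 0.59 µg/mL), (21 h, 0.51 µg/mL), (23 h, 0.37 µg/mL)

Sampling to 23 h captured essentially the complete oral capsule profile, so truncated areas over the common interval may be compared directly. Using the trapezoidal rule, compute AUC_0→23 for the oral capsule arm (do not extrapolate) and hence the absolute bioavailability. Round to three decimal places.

Trapezoidal AUC_0→23 (oral capsule):
  [0→4]: (0.00+6.29)/2 × 4 = 12.58
  [4→10]: (6.29+2.83)/2 × 6 = 27.36
  [10→14]: (2.83+1.52)/2 × 4 = 8.7
  [14→20]: (1.52+0.59)/2 × 6 = 6.33
  [20→21]: (0.59+0.51)/2 × 1 = 0.55
  [21→23]: (0.51+0.37)/2 × 2 = 0.88
  Sum = 56.4 µg/mL·h
F = (AUC_ev/D_ev)/(AUC_iv/D_iv) = (56.4/250)/(38.8/100) = 0.2256/0.388 = 0.5814

F = 0.581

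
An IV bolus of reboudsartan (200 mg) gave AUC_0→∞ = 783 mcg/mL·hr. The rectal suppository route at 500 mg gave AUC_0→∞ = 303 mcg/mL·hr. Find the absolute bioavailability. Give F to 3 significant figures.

F = (AUC_ev / D_ev) / (AUC_iv / D_iv)
  = (303/500) / (783/200)
  = 0.606 / 3.915 = 0.1548

F = 0.155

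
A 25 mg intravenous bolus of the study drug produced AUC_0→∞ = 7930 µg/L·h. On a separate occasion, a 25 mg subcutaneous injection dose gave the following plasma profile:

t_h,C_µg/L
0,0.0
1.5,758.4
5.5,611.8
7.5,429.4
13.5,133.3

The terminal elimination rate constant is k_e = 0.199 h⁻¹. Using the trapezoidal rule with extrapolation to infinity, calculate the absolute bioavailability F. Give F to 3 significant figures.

F = 0.846

Trapezoidal AUC_0→13.5 (subcutaneous injection):
  [0→1.5]: (0.0+758.4)/2 × 1.5 = 568.8
  [1.5→5.5]: (758.4+611.8)/2 × 4 = 2740.4
  [5.5→7.5]: (611.8+429.4)/2 × 2 = 1041.2
  [7.5→13.5]: (429.4+133.3)/2 × 6 = 1688.1
  Sum = 6038.5 µg/L·h
Tail: C_last/k_e = 133.3/0.199 = 669.849
AUC_0→∞ (subcutaneous injection) = 6038.5 + 669.849 = 6708.349 µg/L·h
F = (AUC_ev/D_ev)/(AUC_iv/D_iv) = (6708.349/25)/(7930/25) = 268.33396/317.2 = 0.8459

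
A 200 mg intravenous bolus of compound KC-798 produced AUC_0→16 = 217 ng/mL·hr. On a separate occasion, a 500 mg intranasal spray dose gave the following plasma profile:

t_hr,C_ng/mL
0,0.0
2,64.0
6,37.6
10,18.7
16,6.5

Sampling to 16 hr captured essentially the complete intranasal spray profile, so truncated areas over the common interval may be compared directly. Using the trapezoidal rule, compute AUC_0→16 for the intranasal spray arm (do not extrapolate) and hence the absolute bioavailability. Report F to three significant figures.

F = 0.839

Trapezoidal AUC_0→16 (intranasal spray):
  [0→2]: (0.0+64.0)/2 × 2 = 64.0
  [2→6]: (64.0+37.6)/2 × 4 = 203.2
  [6→10]: (37.6+18.7)/2 × 4 = 112.6
  [10→16]: (18.7+6.5)/2 × 6 = 75.6
  Sum = 455.4 ng/mL·hr
F = (AUC_ev/D_ev)/(AUC_iv/D_iv) = (455.4/500)/(217/200) = 0.9108/1.085 = 0.8394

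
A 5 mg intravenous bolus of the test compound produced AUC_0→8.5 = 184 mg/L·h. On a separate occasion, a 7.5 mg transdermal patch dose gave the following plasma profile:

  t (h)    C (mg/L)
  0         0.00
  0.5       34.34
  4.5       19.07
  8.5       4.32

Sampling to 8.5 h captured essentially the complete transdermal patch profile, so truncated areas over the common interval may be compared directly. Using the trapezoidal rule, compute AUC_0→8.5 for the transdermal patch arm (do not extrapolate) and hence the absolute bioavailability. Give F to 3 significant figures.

F = 0.588

Trapezoidal AUC_0→8.5 (transdermal patch):
  [0→0.5]: (0.00+34.34)/2 × 0.5 = 8.585
  [0.5→4.5]: (34.34+19.07)/2 × 4 = 106.82
  [4.5→8.5]: (19.07+4.32)/2 × 4 = 46.78
  Sum = 162.185 mg/L·h
F = (AUC_ev/D_ev)/(AUC_iv/D_iv) = (162.185/7.5)/(184/5) = 21.6247/36.8 = 0.5876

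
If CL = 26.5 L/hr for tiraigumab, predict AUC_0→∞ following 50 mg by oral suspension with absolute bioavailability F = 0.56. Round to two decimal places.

AUC = 1.06 mg/L·hr

AUC_0→∞ = F × Dose / CL
        = 0.56 × 50 / 26.5 = 1.0566 mg/L·hr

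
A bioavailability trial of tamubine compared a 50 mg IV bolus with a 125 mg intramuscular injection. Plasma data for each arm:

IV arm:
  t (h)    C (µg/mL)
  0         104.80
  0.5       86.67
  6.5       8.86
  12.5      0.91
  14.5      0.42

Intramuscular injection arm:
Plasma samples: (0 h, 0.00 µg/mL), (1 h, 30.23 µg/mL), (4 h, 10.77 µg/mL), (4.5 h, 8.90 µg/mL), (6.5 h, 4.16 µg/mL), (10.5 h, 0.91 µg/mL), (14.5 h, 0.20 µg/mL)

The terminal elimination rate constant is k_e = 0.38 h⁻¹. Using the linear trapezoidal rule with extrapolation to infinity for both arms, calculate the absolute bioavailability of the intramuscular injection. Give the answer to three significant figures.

Trapezoidal AUC_0→14.5 (IV):
  [0→0.5]: (104.80+86.67)/2 × 0.5 = 47.8675
  [0.5→6.5]: (86.67+8.86)/2 × 6 = 286.59
  [6.5→12.5]: (8.86+0.91)/2 × 6 = 29.31
  [12.5→14.5]: (0.91+0.42)/2 × 2 = 1.33
  Sum = 365.0975 µg/mL·h
IV tail: 0.42/0.38 = 1.105; AUC_iv,0→∞ = 365.0975 + 1.105 = 366.2025 µg/mL·h
Trapezoidal AUC_0→14.5 (intramuscular injection):
  [0→1]: (0.00+30.23)/2 × 1 = 15.115
  [1→4]: (30.23+10.77)/2 × 3 = 61.5
  [4→4.5]: (10.77+8.90)/2 × 0.5 = 4.9175
  [4.5→6.5]: (8.90+4.16)/2 × 2 = 13.06
  [6.5→10.5]: (4.16+0.91)/2 × 4 = 10.14
  [10.5→14.5]: (0.91+0.20)/2 × 4 = 2.22
  Sum = 106.9525 µg/mL·h
intramuscular injection tail: 0.20/0.38 = 0.526; AUC_ev,0→∞ = 106.9525 + 0.526 = 107.4785 µg/mL·h
F = (AUC_ev/D_ev)/(AUC_iv/D_iv) = (107.4785/125)/(366.2025/50) = 0.859828/7.32405 = 0.1174

F = 0.117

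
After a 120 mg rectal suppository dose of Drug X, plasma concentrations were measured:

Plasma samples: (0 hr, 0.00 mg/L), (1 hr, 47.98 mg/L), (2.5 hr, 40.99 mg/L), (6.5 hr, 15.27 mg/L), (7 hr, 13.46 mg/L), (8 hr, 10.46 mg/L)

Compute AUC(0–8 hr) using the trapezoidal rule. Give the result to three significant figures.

Trapezoidal AUC_0→8:
  [0→1]: (0.00+47.98)/2 × 1 = 23.99
  [1→2.5]: (47.98+40.99)/2 × 1.5 = 66.7275
  [2.5→6.5]: (40.99+15.27)/2 × 4 = 112.52
  [6.5→7]: (15.27+13.46)/2 × 0.5 = 7.1825
  [7→8]: (13.46+10.46)/2 × 1 = 11.96
  Sum = 222.38 mg/L·hr

AUC = 222 mg/L·hr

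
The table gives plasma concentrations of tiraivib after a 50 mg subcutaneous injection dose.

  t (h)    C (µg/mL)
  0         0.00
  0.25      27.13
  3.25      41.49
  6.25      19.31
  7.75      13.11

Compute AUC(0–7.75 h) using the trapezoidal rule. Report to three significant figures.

Trapezoidal AUC_0→7.75:
  [0→0.25]: (0.00+27.13)/2 × 0.25 = 3.39125
  [0.25→3.25]: (27.13+41.49)/2 × 3 = 102.93
  [3.25→6.25]: (41.49+19.31)/2 × 3 = 91.2
  [6.25→7.75]: (19.31+13.11)/2 × 1.5 = 24.315
  Sum = 221.83625 µg/mL·h

AUC = 222 µg/mL·h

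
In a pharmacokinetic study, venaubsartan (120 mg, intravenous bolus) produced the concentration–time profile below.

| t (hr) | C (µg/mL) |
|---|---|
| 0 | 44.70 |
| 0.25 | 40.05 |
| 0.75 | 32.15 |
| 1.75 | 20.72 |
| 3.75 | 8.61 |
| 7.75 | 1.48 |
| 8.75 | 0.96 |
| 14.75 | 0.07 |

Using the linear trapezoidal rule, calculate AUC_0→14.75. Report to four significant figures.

Trapezoidal AUC_0→14.75:
  [0→0.25]: (44.70+40.05)/2 × 0.25 = 10.59375
  [0.25→0.75]: (40.05+32.15)/2 × 0.5 = 18.05
  [0.75→1.75]: (32.15+20.72)/2 × 1 = 26.435
  [1.75→3.75]: (20.72+8.61)/2 × 2 = 29.33
  [3.75→7.75]: (8.61+1.48)/2 × 4 = 20.18
  [7.75→8.75]: (1.48+0.96)/2 × 1 = 1.22
  [8.75→14.75]: (0.96+0.07)/2 × 6 = 3.09
  Sum = 108.89875 µg/mL·hr

AUC = 108.9 µg/mL·hr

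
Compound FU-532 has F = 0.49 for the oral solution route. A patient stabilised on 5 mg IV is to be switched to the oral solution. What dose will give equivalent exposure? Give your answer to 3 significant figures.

For equal systemic exposure: F × D_ev = D_iv
D_ev = D_iv / F = 5 / 0.49 = 10.2041 mg

D_oral = 10.2 mg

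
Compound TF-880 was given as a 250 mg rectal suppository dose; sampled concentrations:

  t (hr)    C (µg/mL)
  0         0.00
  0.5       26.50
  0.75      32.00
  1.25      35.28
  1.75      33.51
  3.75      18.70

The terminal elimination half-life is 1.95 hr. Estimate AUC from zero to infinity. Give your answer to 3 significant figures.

AUC = 153 µg/mL·hr

Trapezoidal AUC_0→3.75:
  [0→0.5]: (0.00+26.50)/2 × 0.5 = 6.625
  [0.5→0.75]: (26.50+32.00)/2 × 0.25 = 7.3125
  [0.75→1.25]: (32.00+35.28)/2 × 0.5 = 16.82
  [1.25→1.75]: (35.28+33.51)/2 × 0.5 = 17.1975
  [1.75→3.75]: (33.51+18.70)/2 × 2 = 52.21
  Sum = 100.165 µg/mL·hr
k_e = ln2 / t½ = 0.693147 / 1.95 = 0.3555 hr^-1
Extrapolated tail: C_last / k_e = 18.70 / 0.3555 = 52.602
AUC_0→∞ = 100.165 + 52.602 = 152.767 µg/mL·hr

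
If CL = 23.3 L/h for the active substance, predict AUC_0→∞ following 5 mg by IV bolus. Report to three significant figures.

AUC = 0.215 mg/L·h

AUC_0→∞ = Dose_iv / CL
        = 5 / 23.3 = 0.214592 mg/L·h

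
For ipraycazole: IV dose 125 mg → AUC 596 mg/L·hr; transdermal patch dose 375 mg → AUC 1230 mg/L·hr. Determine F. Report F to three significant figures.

F = (AUC_ev / D_ev) / (AUC_iv / D_iv)
  = (1230/375) / (596/125)
  = 3.28 / 4.768 = 0.6879

F = 0.688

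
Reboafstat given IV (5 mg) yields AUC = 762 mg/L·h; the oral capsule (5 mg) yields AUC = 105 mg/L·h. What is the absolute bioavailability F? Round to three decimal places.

F = (AUC_ev / D_ev) / (AUC_iv / D_iv)
  = (105/5) / (762/5)
  = 21 / 152.4 = 0.1378

F = 0.138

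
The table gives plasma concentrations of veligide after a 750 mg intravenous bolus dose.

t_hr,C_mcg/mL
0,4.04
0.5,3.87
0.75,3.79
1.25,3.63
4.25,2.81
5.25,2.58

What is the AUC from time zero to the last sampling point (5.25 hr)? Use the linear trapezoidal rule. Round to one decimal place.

Trapezoidal AUC_0→5.25:
  [0→0.5]: (4.04+3.87)/2 × 0.5 = 1.9775
  [0.5→0.75]: (3.87+3.79)/2 × 0.25 = 0.9575
  [0.75→1.25]: (3.79+3.63)/2 × 0.5 = 1.855
  [1.25→4.25]: (3.63+2.81)/2 × 3 = 9.66
  [4.25→5.25]: (2.81+2.58)/2 × 1 = 2.695
  Sum = 17.145 mcg/mL·hr

AUC = 17.1 mcg/mL·hr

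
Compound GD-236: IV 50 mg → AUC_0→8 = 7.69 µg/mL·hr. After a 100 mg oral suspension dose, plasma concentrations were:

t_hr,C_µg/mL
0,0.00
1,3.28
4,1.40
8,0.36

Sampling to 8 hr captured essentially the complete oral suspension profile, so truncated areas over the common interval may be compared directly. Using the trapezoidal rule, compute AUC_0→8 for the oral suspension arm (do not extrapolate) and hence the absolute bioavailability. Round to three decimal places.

Trapezoidal AUC_0→8 (oral suspension):
  [0→1]: (0.00+3.28)/2 × 1 = 1.64
  [1→4]: (3.28+1.40)/2 × 3 = 7.02
  [4→8]: (1.40+0.36)/2 × 4 = 3.52
  Sum = 12.18 µg/mL·hr
F = (AUC_ev/D_ev)/(AUC_iv/D_iv) = (12.18/100)/(7.69/50) = 0.1218/0.1538 = 0.7919

F = 0.792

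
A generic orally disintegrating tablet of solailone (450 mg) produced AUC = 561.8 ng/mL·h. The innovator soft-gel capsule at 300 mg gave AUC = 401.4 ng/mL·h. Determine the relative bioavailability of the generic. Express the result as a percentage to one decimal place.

F_rel = (AUC_test/D_test) / (AUC_ref/D_ref)
      = (561.8/450) / (401.4/300)
      = 1.24844 / 1.338 = 0.9331 = 93.31%

F_rel = 93.3%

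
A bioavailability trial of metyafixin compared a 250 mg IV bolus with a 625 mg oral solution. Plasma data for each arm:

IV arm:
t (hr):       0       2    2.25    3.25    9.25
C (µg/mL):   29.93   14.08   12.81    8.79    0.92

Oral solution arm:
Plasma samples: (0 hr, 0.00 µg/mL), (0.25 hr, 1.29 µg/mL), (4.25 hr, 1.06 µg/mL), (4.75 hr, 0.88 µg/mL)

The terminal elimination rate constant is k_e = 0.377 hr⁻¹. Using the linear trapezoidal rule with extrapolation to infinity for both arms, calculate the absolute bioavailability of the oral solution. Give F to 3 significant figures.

F = 0.0342

Trapezoidal AUC_0→9.25 (IV):
  [0→2]: (29.93+14.08)/2 × 2 = 44.01
  [2→2.25]: (14.08+12.81)/2 × 0.25 = 3.36125
  [2.25→3.25]: (12.81+8.79)/2 × 1 = 10.8
  [3.25→9.25]: (8.79+0.92)/2 × 6 = 29.13
  Sum = 87.30125 µg/mL·hr
IV tail: 0.92/0.377 = 2.440; AUC_iv,0→∞ = 87.30125 + 2.440 = 89.74125 µg/mL·hr
Trapezoidal AUC_0→4.75 (oral solution):
  [0→0.25]: (0.00+1.29)/2 × 0.25 = 0.16125
  [0.25→4.25]: (1.29+1.06)/2 × 4 = 4.7
  [4.25→4.75]: (1.06+0.88)/2 × 0.5 = 0.485
  Sum = 5.34625 µg/mL·hr
oral solution tail: 0.88/0.377 = 2.334; AUC_ev,0→∞ = 5.34625 + 2.334 = 7.68025 µg/mL·hr
F = (AUC_ev/D_ev)/(AUC_iv/D_iv) = (7.68025/625)/(89.74125/250) = 0.0122884/0.358965 = 0.0342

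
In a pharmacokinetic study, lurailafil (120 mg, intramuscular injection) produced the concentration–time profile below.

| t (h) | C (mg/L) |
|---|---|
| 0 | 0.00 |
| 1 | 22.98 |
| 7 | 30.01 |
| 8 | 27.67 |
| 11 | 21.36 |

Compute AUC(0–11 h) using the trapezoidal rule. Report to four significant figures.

Trapezoidal AUC_0→11:
  [0→1]: (0.00+22.98)/2 × 1 = 11.49
  [1→7]: (22.98+30.01)/2 × 6 = 158.97
  [7→8]: (30.01+27.67)/2 × 1 = 28.84
  [8→11]: (27.67+21.36)/2 × 3 = 73.545
  Sum = 272.845 mg/L·h

AUC = 272.8 mg/L·h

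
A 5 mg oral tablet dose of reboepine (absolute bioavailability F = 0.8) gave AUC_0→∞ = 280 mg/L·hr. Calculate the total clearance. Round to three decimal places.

CL = 0.014 L/hr

CL = F × Dose / AUC_0→∞
   = 0.8 × 5 / 280 = 0.0142857 L/hr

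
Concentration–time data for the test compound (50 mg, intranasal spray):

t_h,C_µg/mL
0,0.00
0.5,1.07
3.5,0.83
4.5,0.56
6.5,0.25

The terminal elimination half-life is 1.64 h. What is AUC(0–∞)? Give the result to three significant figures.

Trapezoidal AUC_0→6.5:
  [0→0.5]: (0.00+1.07)/2 × 0.5 = 0.2675
  [0.5→3.5]: (1.07+0.83)/2 × 3 = 2.85
  [3.5→4.5]: (0.83+0.56)/2 × 1 = 0.695
  [4.5→6.5]: (0.56+0.25)/2 × 2 = 0.81
  Sum = 4.6225 µg/mL·h
k_e = ln2 / t½ = 0.693147 / 1.64 = 0.4227 h^-1
Extrapolated tail: C_last / k_e = 0.25 / 0.4227 = 0.591
AUC_0→∞ = 4.6225 + 0.591 = 5.2135 µg/mL·h

AUC = 5.21 µg/mL·h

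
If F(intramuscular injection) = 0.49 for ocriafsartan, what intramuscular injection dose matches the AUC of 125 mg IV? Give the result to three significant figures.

For equal systemic exposure: F × D_ev = D_iv
D_ev = D_iv / F = 125 / 0.49 = 255.102 mg

D_intramuscular = 255 mg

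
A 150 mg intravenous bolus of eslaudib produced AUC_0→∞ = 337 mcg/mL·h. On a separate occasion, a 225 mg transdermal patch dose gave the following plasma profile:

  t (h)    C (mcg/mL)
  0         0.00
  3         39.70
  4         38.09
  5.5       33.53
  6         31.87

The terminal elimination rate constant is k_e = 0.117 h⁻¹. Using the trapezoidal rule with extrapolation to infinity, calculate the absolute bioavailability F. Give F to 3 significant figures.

Trapezoidal AUC_0→6 (transdermal patch):
  [0→3]: (0.00+39.70)/2 × 3 = 59.55
  [3→4]: (39.70+38.09)/2 × 1 = 38.895
  [4→5.5]: (38.09+33.53)/2 × 1.5 = 53.715
  [5.5→6]: (33.53+31.87)/2 × 0.5 = 16.35
  Sum = 168.51 mcg/mL·h
Tail: C_last/k_e = 31.87/0.117 = 272.393
AUC_0→∞ (transdermal patch) = 168.51 + 272.393 = 440.903 mcg/mL·h
F = (AUC_ev/D_ev)/(AUC_iv/D_iv) = (440.903/225)/(337/150) = 1.95957/2.24667 = 0.8722

F = 0.872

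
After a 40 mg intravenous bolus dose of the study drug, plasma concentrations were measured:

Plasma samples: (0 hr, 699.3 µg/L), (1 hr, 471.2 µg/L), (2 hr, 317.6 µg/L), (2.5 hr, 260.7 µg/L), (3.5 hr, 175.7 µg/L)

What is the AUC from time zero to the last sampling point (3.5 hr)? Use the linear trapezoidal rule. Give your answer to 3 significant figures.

Trapezoidal AUC_0→3.5:
  [0→1]: (699.3+471.2)/2 × 1 = 585.25
  [1→2]: (471.2+317.6)/2 × 1 = 394.4
  [2→2.5]: (317.6+260.7)/2 × 0.5 = 144.575
  [2.5→3.5]: (260.7+175.7)/2 × 1 = 218.2
  Sum = 1342.425 µg/L·hr

AUC = 1340 µg/L·hr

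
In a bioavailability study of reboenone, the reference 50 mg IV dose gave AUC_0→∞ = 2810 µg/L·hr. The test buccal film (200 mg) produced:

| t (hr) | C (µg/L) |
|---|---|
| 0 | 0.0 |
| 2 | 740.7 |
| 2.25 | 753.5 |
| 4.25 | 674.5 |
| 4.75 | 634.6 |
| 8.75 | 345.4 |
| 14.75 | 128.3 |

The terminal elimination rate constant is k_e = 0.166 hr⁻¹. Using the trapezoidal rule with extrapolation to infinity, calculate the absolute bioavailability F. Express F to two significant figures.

Trapezoidal AUC_0→14.75 (buccal film):
  [0→2]: (0.0+740.7)/2 × 2 = 740.7
  [2→2.25]: (740.7+753.5)/2 × 0.25 = 186.775
  [2.25→4.25]: (753.5+674.5)/2 × 2 = 1428.0
  [4.25→4.75]: (674.5+634.6)/2 × 0.5 = 327.275
  [4.75→8.75]: (634.6+345.4)/2 × 4 = 1960.0
  [8.75→14.75]: (345.4+128.3)/2 × 6 = 1421.1
  Sum = 6063.85 µg/L·hr
Tail: C_last/k_e = 128.3/0.166 = 772.892
AUC_0→∞ (buccal film) = 6063.85 + 772.892 = 6836.742 µg/L·hr
F = (AUC_ev/D_ev)/(AUC_iv/D_iv) = (6836.742/200)/(2810/50) = 34.18371/56.2 = 0.6083

F = 0.61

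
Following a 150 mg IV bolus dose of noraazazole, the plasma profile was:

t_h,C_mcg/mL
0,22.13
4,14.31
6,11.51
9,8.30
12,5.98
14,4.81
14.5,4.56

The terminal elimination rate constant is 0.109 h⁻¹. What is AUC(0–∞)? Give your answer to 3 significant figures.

Trapezoidal AUC_0→14.5:
  [0→4]: (22.13+14.31)/2 × 4 = 72.88
  [4→6]: (14.31+11.51)/2 × 2 = 25.82
  [6→9]: (11.51+8.30)/2 × 3 = 29.715
  [9→12]: (8.30+5.98)/2 × 3 = 21.42
  [12→14]: (5.98+4.81)/2 × 2 = 10.79
  [14→14.5]: (4.81+4.56)/2 × 0.5 = 2.3425
  Sum = 162.9675 mcg/mL·h
Extrapolated tail: C_last / k_e = 4.56 / 0.109 = 41.835
AUC_0→∞ = 162.9675 + 41.835 = 204.8025 mcg/mL·h

AUC = 205 mcg/mL·h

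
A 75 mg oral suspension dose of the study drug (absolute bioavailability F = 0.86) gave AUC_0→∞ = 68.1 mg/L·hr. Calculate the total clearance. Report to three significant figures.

CL = 0.947 L/hr

CL = F × Dose / AUC_0→∞
   = 0.86 × 75 / 68.1 = 0.947137 L/hr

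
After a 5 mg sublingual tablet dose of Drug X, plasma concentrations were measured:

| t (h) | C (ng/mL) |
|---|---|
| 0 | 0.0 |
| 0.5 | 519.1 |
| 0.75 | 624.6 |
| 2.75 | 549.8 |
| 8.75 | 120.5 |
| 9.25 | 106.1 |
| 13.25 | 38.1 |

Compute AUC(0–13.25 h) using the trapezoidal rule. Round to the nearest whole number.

AUC = 3803 ng/mL·h

Trapezoidal AUC_0→13.25:
  [0→0.5]: (0.0+519.1)/2 × 0.5 = 129.775
  [0.5→0.75]: (519.1+624.6)/2 × 0.25 = 142.9625
  [0.75→2.75]: (624.6+549.8)/2 × 2 = 1174.4
  [2.75→8.75]: (549.8+120.5)/2 × 6 = 2010.9
  [8.75→9.25]: (120.5+106.1)/2 × 0.5 = 56.65
  [9.25→13.25]: (106.1+38.1)/2 × 4 = 288.4
  Sum = 3803.0875 ng/mL·h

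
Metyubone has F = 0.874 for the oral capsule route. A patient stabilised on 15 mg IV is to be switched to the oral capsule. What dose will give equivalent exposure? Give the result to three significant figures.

D_oral = 17.2 mg

For equal systemic exposure: F × D_ev = D_iv
D_ev = D_iv / F = 15 / 0.874 = 17.1625 mg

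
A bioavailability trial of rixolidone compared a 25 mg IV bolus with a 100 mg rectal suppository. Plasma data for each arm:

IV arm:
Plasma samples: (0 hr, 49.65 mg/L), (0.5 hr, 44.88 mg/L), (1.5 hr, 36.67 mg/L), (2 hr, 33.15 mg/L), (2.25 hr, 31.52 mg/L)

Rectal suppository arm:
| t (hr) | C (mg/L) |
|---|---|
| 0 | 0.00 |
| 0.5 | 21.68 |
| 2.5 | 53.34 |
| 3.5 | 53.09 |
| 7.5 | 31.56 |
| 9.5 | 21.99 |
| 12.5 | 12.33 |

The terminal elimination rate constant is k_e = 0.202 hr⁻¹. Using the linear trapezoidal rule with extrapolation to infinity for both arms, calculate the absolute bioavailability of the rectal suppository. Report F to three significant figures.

F = 0.477

Trapezoidal AUC_0→2.25 (IV):
  [0→0.5]: (49.65+44.88)/2 × 0.5 = 23.6325
  [0.5→1.5]: (44.88+36.67)/2 × 1 = 40.775
  [1.5→2]: (36.67+33.15)/2 × 0.5 = 17.455
  [2→2.25]: (33.15+31.52)/2 × 0.25 = 8.08375
  Sum = 89.94625 mg/L·hr
IV tail: 31.52/0.202 = 156.040; AUC_iv,0→∞ = 89.94625 + 156.040 = 245.98625 mg/L·hr
Trapezoidal AUC_0→12.5 (rectal suppository):
  [0→0.5]: (0.00+21.68)/2 × 0.5 = 5.42
  [0.5→2.5]: (21.68+53.34)/2 × 2 = 75.02
  [2.5→3.5]: (53.34+53.09)/2 × 1 = 53.215
  [3.5→7.5]: (53.09+31.56)/2 × 4 = 169.3
  [7.5→9.5]: (31.56+21.99)/2 × 2 = 53.55
  [9.5→12.5]: (21.99+12.33)/2 × 3 = 51.48
  Sum = 407.985 mg/L·hr
rectal suppository tail: 12.33/0.202 = 61.040; AUC_ev,0→∞ = 407.985 + 61.040 = 469.025 mg/L·hr
F = (AUC_ev/D_ev)/(AUC_iv/D_iv) = (469.025/100)/(245.98625/25) = 4.69025/9.83945 = 0.4767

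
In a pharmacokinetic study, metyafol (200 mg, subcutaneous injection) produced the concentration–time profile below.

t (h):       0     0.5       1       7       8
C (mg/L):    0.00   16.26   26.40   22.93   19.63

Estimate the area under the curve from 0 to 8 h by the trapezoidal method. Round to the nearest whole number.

Trapezoidal AUC_0→8:
  [0→0.5]: (0.00+16.26)/2 × 0.5 = 4.065
  [0.5→1]: (16.26+26.40)/2 × 0.5 = 10.665
  [1→7]: (26.40+22.93)/2 × 6 = 147.99
  [7→8]: (22.93+19.63)/2 × 1 = 21.28
  Sum = 184.0 mg/L·h

AUC = 184 mg/L·h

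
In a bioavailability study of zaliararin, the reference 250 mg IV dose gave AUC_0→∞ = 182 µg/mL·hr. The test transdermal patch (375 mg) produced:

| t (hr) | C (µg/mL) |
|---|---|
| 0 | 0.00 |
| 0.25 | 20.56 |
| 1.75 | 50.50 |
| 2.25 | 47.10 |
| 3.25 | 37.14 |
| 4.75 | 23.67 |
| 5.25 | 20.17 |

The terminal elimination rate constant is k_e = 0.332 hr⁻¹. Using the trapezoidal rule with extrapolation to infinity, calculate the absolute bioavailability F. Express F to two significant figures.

F = 0.88

Trapezoidal AUC_0→5.25 (transdermal patch):
  [0→0.25]: (0.00+20.56)/2 × 0.25 = 2.57
  [0.25→1.75]: (20.56+50.50)/2 × 1.5 = 53.295
  [1.75→2.25]: (50.50+47.10)/2 × 0.5 = 24.4
  [2.25→3.25]: (47.10+37.14)/2 × 1 = 42.12
  [3.25→4.75]: (37.14+23.67)/2 × 1.5 = 45.6075
  [4.75→5.25]: (23.67+20.17)/2 × 0.5 = 10.96
  Sum = 178.9525 µg/mL·hr
Tail: C_last/k_e = 20.17/0.332 = 60.753
AUC_0→∞ (transdermal patch) = 178.9525 + 60.753 = 239.7055 µg/mL·hr
F = (AUC_ev/D_ev)/(AUC_iv/D_iv) = (239.7055/375)/(182/250) = 0.639215/0.728 = 0.8780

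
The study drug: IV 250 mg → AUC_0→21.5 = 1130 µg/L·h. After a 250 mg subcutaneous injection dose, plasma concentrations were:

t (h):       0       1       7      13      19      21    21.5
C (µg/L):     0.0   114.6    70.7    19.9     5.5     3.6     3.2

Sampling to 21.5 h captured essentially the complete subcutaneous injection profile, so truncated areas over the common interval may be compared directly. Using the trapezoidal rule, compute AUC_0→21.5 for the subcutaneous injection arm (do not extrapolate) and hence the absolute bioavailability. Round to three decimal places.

F = 0.860

Trapezoidal AUC_0→21.5 (subcutaneous injection):
  [0→1]: (0.0+114.6)/2 × 1 = 57.3
  [1→7]: (114.6+70.7)/2 × 6 = 555.9
  [7→13]: (70.7+19.9)/2 × 6 = 271.8
  [13→19]: (19.9+5.5)/2 × 6 = 76.2
  [19→21]: (5.5+3.6)/2 × 2 = 9.1
  [21→21.5]: (3.6+3.2)/2 × 0.5 = 1.7
  Sum = 972.0 µg/L·h
F = (AUC_ev/D_ev)/(AUC_iv/D_iv) = (972.0/250)/(1130/250) = 3.888/4.52 = 0.8602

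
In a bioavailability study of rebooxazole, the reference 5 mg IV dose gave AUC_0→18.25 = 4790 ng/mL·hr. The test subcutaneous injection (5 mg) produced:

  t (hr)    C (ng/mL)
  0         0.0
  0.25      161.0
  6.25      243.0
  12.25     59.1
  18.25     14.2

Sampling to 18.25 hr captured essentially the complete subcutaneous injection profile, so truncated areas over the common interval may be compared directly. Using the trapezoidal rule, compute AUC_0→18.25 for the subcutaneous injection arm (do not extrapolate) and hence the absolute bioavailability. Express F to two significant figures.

Trapezoidal AUC_0→18.25 (subcutaneous injection):
  [0→0.25]: (0.0+161.0)/2 × 0.25 = 20.125
  [0.25→6.25]: (161.0+243.0)/2 × 6 = 1212.0
  [6.25→12.25]: (243.0+59.1)/2 × 6 = 906.3
  [12.25→18.25]: (59.1+14.2)/2 × 6 = 219.9
  Sum = 2358.325 ng/mL·hr
F = (AUC_ev/D_ev)/(AUC_iv/D_iv) = (2358.325/5)/(4790/5) = 471.665/958 = 0.4923

F = 0.49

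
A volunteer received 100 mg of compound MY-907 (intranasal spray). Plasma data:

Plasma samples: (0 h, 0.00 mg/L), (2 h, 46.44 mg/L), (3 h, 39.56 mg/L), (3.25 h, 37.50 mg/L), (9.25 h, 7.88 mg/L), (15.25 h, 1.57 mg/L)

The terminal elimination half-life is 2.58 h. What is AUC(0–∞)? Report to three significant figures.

Trapezoidal AUC_0→15.25:
  [0→2]: (0.00+46.44)/2 × 2 = 46.44
  [2→3]: (46.44+39.56)/2 × 1 = 43.0
  [3→3.25]: (39.56+37.50)/2 × 0.25 = 9.6325
  [3.25→9.25]: (37.50+7.88)/2 × 6 = 136.14
  [9.25→15.25]: (7.88+1.57)/2 × 6 = 28.35
  Sum = 263.5625 mg/L·h
k_e = ln2 / t½ = 0.693147 / 2.58 = 0.2687 h^-1
Extrapolated tail: C_last / k_e = 1.57 / 0.2687 = 5.843
AUC_0→∞ = 263.5625 + 5.843 = 269.4055 mg/L·h

AUC = 269 mg/L·h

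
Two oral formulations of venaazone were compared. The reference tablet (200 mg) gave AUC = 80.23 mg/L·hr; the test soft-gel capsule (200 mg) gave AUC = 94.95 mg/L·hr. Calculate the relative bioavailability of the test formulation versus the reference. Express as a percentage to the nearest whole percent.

F_rel = 118%

F_rel = (AUC_test/D_test) / (AUC_ref/D_ref)
      = (94.95/200) / (80.23/200)
      = 0.47475 / 0.40115 = 1.1835 = 118.35%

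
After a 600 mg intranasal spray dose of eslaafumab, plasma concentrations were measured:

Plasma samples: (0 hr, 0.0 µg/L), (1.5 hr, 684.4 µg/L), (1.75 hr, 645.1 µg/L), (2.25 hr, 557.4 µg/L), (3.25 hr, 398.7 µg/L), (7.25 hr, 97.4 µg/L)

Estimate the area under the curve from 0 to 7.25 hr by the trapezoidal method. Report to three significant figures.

Trapezoidal AUC_0→7.25:
  [0→1.5]: (0.0+684.4)/2 × 1.5 = 513.3
  [1.5→1.75]: (684.4+645.1)/2 × 0.25 = 166.1875
  [1.75→2.25]: (645.1+557.4)/2 × 0.5 = 300.625
  [2.25→3.25]: (557.4+398.7)/2 × 1 = 478.05
  [3.25→7.25]: (398.7+97.4)/2 × 4 = 992.2
  Sum = 2450.3625 µg/L·hr

AUC = 2450 µg/L·hr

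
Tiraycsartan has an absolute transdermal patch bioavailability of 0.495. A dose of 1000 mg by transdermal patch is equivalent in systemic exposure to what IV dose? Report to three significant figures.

D_iv = 495 mg

Systemic exposure from an extravascular dose = F × D_ev, so the equivalent IV dose is F × D_ev.
D_iv = F × D_ev = 0.495 × 1000 = 495 mg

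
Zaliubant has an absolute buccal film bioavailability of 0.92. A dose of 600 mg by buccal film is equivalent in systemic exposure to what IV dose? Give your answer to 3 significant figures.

D_iv = 552 mg

Systemic exposure from an extravascular dose = F × D_ev, so the equivalent IV dose is F × D_ev.
D_iv = F × D_ev = 0.92 × 600 = 552 mg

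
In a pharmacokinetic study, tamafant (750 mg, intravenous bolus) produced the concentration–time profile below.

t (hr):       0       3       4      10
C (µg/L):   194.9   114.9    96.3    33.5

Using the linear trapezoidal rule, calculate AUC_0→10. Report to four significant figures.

AUC = 959.7 µg/L·hr

Trapezoidal AUC_0→10:
  [0→3]: (194.9+114.9)/2 × 3 = 464.7
  [3→4]: (114.9+96.3)/2 × 1 = 105.6
  [4→10]: (96.3+33.5)/2 × 6 = 389.4
  Sum = 959.7 µg/L·hr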